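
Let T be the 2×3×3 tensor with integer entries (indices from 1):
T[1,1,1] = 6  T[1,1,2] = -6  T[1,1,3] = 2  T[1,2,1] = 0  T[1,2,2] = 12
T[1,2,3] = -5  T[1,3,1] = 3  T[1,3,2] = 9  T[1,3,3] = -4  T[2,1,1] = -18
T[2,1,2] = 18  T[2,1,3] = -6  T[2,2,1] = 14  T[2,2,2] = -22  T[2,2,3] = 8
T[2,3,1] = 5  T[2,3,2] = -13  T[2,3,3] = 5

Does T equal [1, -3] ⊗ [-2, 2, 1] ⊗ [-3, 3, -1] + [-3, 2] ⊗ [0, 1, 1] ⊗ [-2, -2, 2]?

Reconstruct entry (1,2,3) from the claimed factors: Σₗ aₗ[1]bₗ[2]cₗ[3] = (1)·(2)·(-1) + (-3)·(1)·(2) = -8, but T[1,2,3] = -5. The claim is false.

No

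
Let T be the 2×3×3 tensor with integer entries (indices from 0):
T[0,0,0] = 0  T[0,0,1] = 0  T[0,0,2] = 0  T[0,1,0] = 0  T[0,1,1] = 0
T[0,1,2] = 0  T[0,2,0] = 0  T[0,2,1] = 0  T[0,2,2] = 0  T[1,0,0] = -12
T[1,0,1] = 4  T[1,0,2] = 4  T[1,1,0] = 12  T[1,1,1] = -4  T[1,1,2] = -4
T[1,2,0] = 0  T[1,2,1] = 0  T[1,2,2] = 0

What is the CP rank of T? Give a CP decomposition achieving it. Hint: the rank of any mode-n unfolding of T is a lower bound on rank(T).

Lower bound: T ≠ 0 (e.g. T[1,0,0] = -12), so rank(T) ≥ 1.
Upper bound: if T = a ⊗ b ⊗ c then every fibre of T is a multiple of the corresponding factor, so read the factors off the fibres through the nonzero entry T[1,0,0] = -12.
The mode-1 fibre T[:,0,0] = [0, -12] gives a = [0, 1] (primitive direction); the mode-2 fibre T[1,:,0] = [-12, 12, 0] gives b = [1, -1, 0]; then c[k] = T[1,0,k] / (a[1]·b[0]) = [-12, 4, 4] / 1 = [-12, 4, 4].
Expanding [0, 1] ⊗ [1, -1, 0] ⊗ [-12, 4, 4] reproduces all 18 entries of T, so T = [0, 1] ⊗ [1, -1, 0] ⊗ [-12, 4, 4] and rank(T) ≤ 1.
These bounds meet, so rank(T) = 1.

rank(T) = 1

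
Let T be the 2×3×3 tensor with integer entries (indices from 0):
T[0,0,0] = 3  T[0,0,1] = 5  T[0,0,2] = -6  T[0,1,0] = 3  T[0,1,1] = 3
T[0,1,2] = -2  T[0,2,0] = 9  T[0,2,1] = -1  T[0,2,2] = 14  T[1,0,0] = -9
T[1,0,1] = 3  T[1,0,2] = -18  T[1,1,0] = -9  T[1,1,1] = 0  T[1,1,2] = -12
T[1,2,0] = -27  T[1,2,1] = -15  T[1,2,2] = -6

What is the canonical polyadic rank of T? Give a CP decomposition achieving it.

rank(T) = 2

Lower bound: the mode-2 unfolding of T (rows indexed by j, columns by (i,k) = (0,0), (0,1), (0,2), (1,0), (1,1), (1,2)) is [[3, 5, -6, -9, 3, -18], [3, 3, -2, -9, 0, -12], [9, -1, 14, -27, -15, -6]].
There the 2×2 minor on rows j ∈ {0, 1}, columns (i,k) ∈ {(0,0), (0,1)} is det [[3, 5], [3, 3]] = -6 ≠ 0, so this unfolding has rank ≥ 2; CP rank is at least every unfolding rank, so rank(T) ≥ 2. (This is only a lower bound: in general the CP rank may exceed every unfolding rank, so we still need to exhibit 2 rank-1 terms summing to T.)
Upper bound — finding two terms. Write S_k = T[:,:,k] for the frontal slices: S₀ = [[3, 3, 9], [-9, -9, -27]], S₁ = [[5, 3, -1], [3, 0, -15]], S₂ = [[-6, -2, 14], [-18, -12, -6]].
If T = a₁ ⊗ b₁ ⊗ c₁ + a₂ ⊗ b₂ ⊗ c₂ then each S_k = c₁[k]·a₁b₁ᵀ + c₂[k]·a₂b₂ᵀ. S₀ and S₁ are linearly independent, so a₁b₁ᵀ and a₂b₂ᵀ must span the same plane of matrices: they are the rank-1 matrices of the form x·S₀ + y·S₁.
The 2×2 minor of x·S₀ + y·S₁ on rows {0,1}, columns {0,1} is −27·xy − 9·y² = (-9)·(y)(3·x + y), vanishing at (x:y) = (1:0) and (1:-3).
M₁ = S₀ = [[3, 3, 9], [-9, -9, -27]] = 3·[1, -3][1, 1, 3]ᵀ and M₂ = S₀ − 3·S₁ = [[-12, -6, 12], [-18, -9, 18]] = (-3)·[2, 3][2, 1, -2]ᵀ, so take a₁ = [1, -3], b₁ = [1, 1, 3], a₂ = [2, 3], b₂ = [2, 1, -2].
Each slice is an integer combination of E₁ = a₁b₁ᵀ and E₂ = a₂b₂ᵀ: S₀ = 3·E₁, S₁ = E₁ + E₂, S₂ = 2·E₁ − 2·E₂; reading off coefficients, c₁ = [3, 1, 2] and c₂ = [0, 1, -2].
Hence T = [1, -3] ⊗ [1, 1, 3] ⊗ [3, 1, 2] + [2, 3] ⊗ [2, 1, -2] ⊗ [0, 1, -2], so rank(T) ≤ 2.
These bounds meet, so rank(T) = 2.
Check entry T[0,1,0] = 3: (1)·(1)·(3) + (2)·(1)·(0) = 3.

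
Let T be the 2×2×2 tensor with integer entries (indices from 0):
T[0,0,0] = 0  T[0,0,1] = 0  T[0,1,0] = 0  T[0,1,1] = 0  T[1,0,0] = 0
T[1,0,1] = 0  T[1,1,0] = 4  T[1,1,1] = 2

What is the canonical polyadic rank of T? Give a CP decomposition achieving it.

Lower bound: T ≠ 0 (e.g. T[1,1,0] = 4), so rank(T) ≥ 1.
Upper bound: if T = a ⊗ b ⊗ c then every fibre of T is a multiple of the corresponding factor, so read the factors off the fibres through the nonzero entry T[1,1,0] = 4.
The mode-1 fibre T[:,1,0] = [0, 4] gives a = [0, 1] (primitive direction); the mode-2 fibre T[1,:,0] = [0, 4] gives b = [0, 1]; then c[k] = T[1,1,k] / (a[1]·b[1]) = [4, 2] / 1 = [4, 2].
Expanding [0, 1] ⊗ [0, 1] ⊗ [4, 2] reproduces all 8 entries of T, so T = [0, 1] ⊗ [0, 1] ⊗ [4, 2] and rank(T) ≤ 1.
These bounds meet, so rank(T) = 1.

rank(T) = 1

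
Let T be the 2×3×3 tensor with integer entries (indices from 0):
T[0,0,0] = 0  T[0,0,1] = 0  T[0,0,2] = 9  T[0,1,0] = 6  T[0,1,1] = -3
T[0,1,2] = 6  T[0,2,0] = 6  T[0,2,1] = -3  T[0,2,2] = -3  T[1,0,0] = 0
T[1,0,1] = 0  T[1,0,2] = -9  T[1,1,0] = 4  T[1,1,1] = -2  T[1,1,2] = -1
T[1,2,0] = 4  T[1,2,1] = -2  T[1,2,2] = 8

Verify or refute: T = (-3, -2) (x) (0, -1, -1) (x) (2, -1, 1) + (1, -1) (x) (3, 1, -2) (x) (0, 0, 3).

Yes

Reconstruct entrywise from the claimed factors. For example, T[0,1,1] = -3 and Σₗ aₗ[0]bₗ[1]cₗ[1] = (-3)·(-1)·(-1) + (1)·(1)·(0) = -3; checking all 18 entries, every one matches. The claim holds.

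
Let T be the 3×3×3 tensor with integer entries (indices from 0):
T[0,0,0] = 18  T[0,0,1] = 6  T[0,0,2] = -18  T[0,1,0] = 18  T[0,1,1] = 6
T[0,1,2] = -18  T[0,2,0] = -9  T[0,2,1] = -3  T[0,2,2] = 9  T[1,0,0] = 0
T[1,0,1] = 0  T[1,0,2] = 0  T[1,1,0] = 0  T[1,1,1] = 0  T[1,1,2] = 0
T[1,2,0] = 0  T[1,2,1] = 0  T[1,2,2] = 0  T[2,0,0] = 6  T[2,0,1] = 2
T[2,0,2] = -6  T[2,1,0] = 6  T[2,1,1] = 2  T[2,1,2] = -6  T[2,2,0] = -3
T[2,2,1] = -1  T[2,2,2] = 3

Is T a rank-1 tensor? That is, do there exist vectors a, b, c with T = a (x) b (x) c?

If T = a (x) b (x) c then every fibre of T is a multiple of the corresponding factor, so read the factors off the fibres through the nonzero entry T[0,0,0] = 18.
The mode-1 fibre T[:,0,0] = [18, 0, 6] gives a = (3, 0, 1) (primitive direction); the mode-2 fibre T[0,:,0] = [18, 18, -9] gives b = (2, 2, -1); then c[k] = T[0,0,k] / (a[0]·b[0]) = [18, 6, -18] / 6 = (3, 1, -3).
Expanding (3, 0, 1) (x) (2, 2, -1) (x) (3, 1, -3) reproduces all 27 entries of T, so T = (3, 0, 1) (x) (2, 2, -1) (x) (3, 1, -3) and rank(T) ≤ 1.
Equivalently every frontal slice T[:,:,k] is c[k] times the rank-1 matrix (3, 0, 1) (x) (2, 2, -1). So T has rank 1 (it is nonzero).

Yes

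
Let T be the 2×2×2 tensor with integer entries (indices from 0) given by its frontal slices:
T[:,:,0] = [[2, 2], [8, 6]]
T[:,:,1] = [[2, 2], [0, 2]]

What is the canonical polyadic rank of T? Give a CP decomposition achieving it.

Lower bound: the mode-1 unfolding of T (rows indexed by i, columns by (j,k) = (0,0), (0,1), (1,0), (1,1)) is [[2, 2, 2, 2], [8, 0, 6, 2]].
There the 2×2 minor on rows i ∈ {0, 1}, columns (j,k) ∈ {(0,0), (0,1)} is det [[2, 2], [8, 0]] = -16 ≠ 0, so this unfolding has rank ≥ 2; CP rank is at least every unfolding rank, so rank(T) ≥ 2. (This is only a lower bound: in general the CP rank may exceed every unfolding rank, so we still need to exhibit 2 rank-1 terms summing to T.)
Upper bound — finding two terms. Write S_k = T[:,:,k] for the frontal slices: S₀ = [[2, 2], [8, 6]], S₁ = [[2, 2], [0, 2]].
If T = a₁ ⊗ b₁ ⊗ c₁ + a₂ ⊗ b₂ ⊗ c₂ then each S_k = c₁[k]·a₁b₁ᵀ + c₂[k]·a₂b₂ᵀ. S₀ and S₁ are linearly independent, so a₁b₁ᵀ and a₂b₂ᵀ must span the same plane of matrices: they are the rank-1 matrices of the form x·S₀ + y·S₁.
det(x·S₀ + y·S₁) is −4·x² + 4·y² = (-4)·(x − y)(x + y), vanishing at (x:y) = (1:1) and (1:-1).
M₁ = S₀ + S₁ = [[4, 4], [8, 8]] = 4·[1, 2][1, 1]ᵀ and M₂ = S₀ − S₁ = [[0, 0], [8, 4]] = 4·[0, 1][2, 1]ᵀ, so take a₁ = [1, 2], b₁ = [1, 1], a₂ = [0, 1], b₂ = [2, 1].
Each slice is an integer combination of E₁ = a₁b₁ᵀ and E₂ = a₂b₂ᵀ: S₀ = 2·E₁ + 2·E₂, S₁ = 2·E₁ − 2·E₂; reading off coefficients, c₁ = [2, 2] and c₂ = [2, -2].
Hence T = [1, 2] ⊗ [1, 1] ⊗ [2, 2] + [0, 1] ⊗ [2, 1] ⊗ [2, -2], so rank(T) ≤ 2.
These bounds meet, so rank(T) = 2.
Check entry T[0,1,1] = 2: (1)·(1)·(2) + (0)·(1)·(-2) = 2.

rank(T) = 2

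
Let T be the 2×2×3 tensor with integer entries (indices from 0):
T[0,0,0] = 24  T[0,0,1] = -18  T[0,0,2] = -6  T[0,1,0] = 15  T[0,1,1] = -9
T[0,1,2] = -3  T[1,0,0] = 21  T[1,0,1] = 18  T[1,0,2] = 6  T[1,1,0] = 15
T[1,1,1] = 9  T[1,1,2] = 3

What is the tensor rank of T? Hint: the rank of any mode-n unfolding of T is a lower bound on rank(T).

2

Lower bound: the mode-2 unfolding of T (rows indexed by j, columns by (i,k) = (0,0), (0,1), (0,2), (1,0), (1,1), (1,2)) is [[24, -18, -6, 21, 18, 6], [15, -9, -3, 15, 9, 3]].
There the 2×2 minor on rows j ∈ {0, 1}, columns (i,k) ∈ {(0,0), (0,1)} is det [[24, -18], [15, -9]] = 54 ≠ 0, so this unfolding has rank ≥ 2; CP rank is at least every unfolding rank, so rank(T) ≥ 2. (Unfolding ranks only ever bound the CP rank from below — rank(T) can be strictly larger than all of them — so the matching upper bound has to come from an explicit 2-term decomposition.)
Upper bound — finding two terms. Write S_k = T[:,:,k] for the frontal slices: S₀ = [[24, 15], [21, 15]], S₁ = [[-18, -9], [18, 9]], S₂ = [[-6, -3], [6, 3]].
If T = a₁ ⊗ b₁ ⊗ c₁ + a₂ ⊗ b₂ ⊗ c₂ then each S_k = c₁[k]·a₁b₁ᵀ + c₂[k]·a₂b₂ᵀ. S₀ and S₁ are linearly independent, so a₁b₁ᵀ and a₂b₂ᵀ must span the same plane of matrices: they are the rank-1 matrices of the form x·S₀ + y·S₁.
det(x·S₀ + y·S₁) is 45·x² − 135·xy = 45·(x − 3·y)(x), vanishing at (x:y) = (3:1) and (0:1).
M₁ = 3·S₀ + S₁ = [[54, 36], [81, 54]] = 9·[2, 3][3, 2]ᵀ and M₂ = S₁ = [[-18, -9], [18, 9]] = (-9)·[1, -1][2, 1]ᵀ, so take a₁ = [2, 3], b₁ = [3, 2], a₂ = [1, -1], b₂ = [2, 1].
Each slice is an integer combination of E₁ = a₁b₁ᵀ and E₂ = a₂b₂ᵀ: S₀ = 3·E₁ + 3·E₂, S₁ = −9·E₂, S₂ = −3·E₂; reading off coefficients, c₁ = [3, 0, 0] and c₂ = [3, -9, -3].
Hence T = [2, 3] ⊗ [3, 2] ⊗ [3, 0, 0] + [1, -1] ⊗ [2, 1] ⊗ [3, -9, -3], so rank(T) ≤ 2.
These bounds meet, so rank(T) = 2.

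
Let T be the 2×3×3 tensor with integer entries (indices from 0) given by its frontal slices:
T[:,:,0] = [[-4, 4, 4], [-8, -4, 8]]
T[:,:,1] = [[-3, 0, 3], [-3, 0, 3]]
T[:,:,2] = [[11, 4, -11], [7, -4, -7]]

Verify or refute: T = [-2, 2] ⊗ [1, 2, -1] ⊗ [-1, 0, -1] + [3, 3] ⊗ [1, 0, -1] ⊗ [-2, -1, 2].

No

Reconstruct entry (0,0,2) from the claimed factors: Σₗ aₗ[0]bₗ[0]cₗ[2] = (-2)·(1)·(-1) + (3)·(1)·(2) = 8, but T[0,0,2] = 11. The claim is false.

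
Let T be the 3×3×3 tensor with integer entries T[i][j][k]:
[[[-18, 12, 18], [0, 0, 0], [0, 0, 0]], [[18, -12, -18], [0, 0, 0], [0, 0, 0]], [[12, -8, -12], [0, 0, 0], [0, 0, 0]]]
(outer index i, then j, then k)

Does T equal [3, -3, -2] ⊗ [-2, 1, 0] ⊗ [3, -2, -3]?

No

Reconstruct entry (0,1,0) from the claimed factors: Σₗ aₗ[0]bₗ[1]cₗ[0] = (3)·(1)·(3) = 9, but T[0,1,0] = 0. The claim is false.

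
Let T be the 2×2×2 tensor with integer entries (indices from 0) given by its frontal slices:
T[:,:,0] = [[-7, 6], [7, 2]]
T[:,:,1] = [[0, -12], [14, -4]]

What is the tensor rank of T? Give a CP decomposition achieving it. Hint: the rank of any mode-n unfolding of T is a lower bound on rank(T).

Lower bound: in the mode-3 unfolding of T (rows indexed by k, columns by (i,j)) the 2×2 minor on rows k ∈ {0, 1}, columns (i,j) ∈ {(0,0), (0,1)} is det [[-7, 6], [0, -12]] = 84 ≠ 0, so that unfolding has rank ≥ 2 and hence rank(T) ≥ 2 (CP rank is at least every unfolding rank, though it can be larger).
Upper bound: with S_k = T[:,:,k], the two rank-1 terms a₁b₁ᵀ, a₂b₂ᵀ are the rank-1 members of the pencil x·S₀ + y·S₁.
det(x·S₀ + y·S₁) is −56·x² + 28·xy + 168·y² = (-28)·(2·x + 3·y)(x − 2·y), vanishing at (x:y) = (3:-2) and (2:1).
M₁ = 3·S₀ − 2·S₁ = [[-21, 42], [-7, 14]] = (-7)·(3, 1)(1, -2)ᵀ and M₂ = 2·S₀ + S₁ = [[-14, 0], [28, 0]] = (-14)·(1, -2)(1, 0)ᵀ, so take a₁ = (3, 1), b₁ = (1, -2), a₂ = (1, -2), b₂ = (1, 0).
Each slice is an integer combination of E₁ = a₁b₁ᵀ and E₂ = a₂b₂ᵀ: S₀ = −E₁ − 4·E₂, S₁ = 2·E₁ − 6·E₂; reading off coefficients, c₁ = (-1, 2) and c₂ = (-4, -6).
Hence T = (3, 1) ⊗ (1, -2) ⊗ (-1, 2) + (1, -2) ⊗ (1, 0) ⊗ (-4, -6), so rank(T) ≤ 2.
These bounds meet, so rank(T) = 2.

rank(T) = 2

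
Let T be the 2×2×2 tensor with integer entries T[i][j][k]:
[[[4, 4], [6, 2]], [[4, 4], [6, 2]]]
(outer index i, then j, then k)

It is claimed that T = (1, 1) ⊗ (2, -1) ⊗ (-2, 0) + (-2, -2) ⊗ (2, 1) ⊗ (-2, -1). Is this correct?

Yes

Reconstruct entrywise from the claimed factors. For example, T[1,1,1] = 2 and Σₗ aₗ[1]bₗ[1]cₗ[1] = (1)·(-1)·(0) + (-2)·(1)·(-1) = 2; checking all 8 entries, every one matches. The claim holds.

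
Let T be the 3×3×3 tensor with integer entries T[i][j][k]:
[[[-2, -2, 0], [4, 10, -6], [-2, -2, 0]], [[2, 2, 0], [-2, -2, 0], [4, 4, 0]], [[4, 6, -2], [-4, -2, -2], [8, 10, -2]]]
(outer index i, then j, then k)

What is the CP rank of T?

3

Lower bound: the mode-1 unfolding of T (rows indexed by i, columns by (j,k) = (0,0), (0,1), (0,2), (1,0), (1,1), (1,2), (2,0), (2,1), (2,2)) is [[-2, -2, 0, 4, 10, -6, -2, -2, 0], [2, 2, 0, -2, -2, 0, 4, 4, 0], [4, 6, -2, -4, -2, -2, 8, 10, -2]].
There the 3×3 minor on rows i ∈ {0, 1, 2}, columns (j,k) ∈ {(0,0), (0,1), (1,0)} is det [[-2, -2, 4], [2, 2, -2], [4, 6, -4]] = 8 ≠ 0, so this unfolding has rank ≥ 3; CP rank is at least every unfolding rank, so rank(T) ≥ 3. (Flattening ranks never certify an upper bound on CP rank; for that we must actually write T with 3 rank-1 terms.)
Upper bound: T is a sum of 3 rank-1 terms, T = [0, 1, 2] ⊗ [1, -1, 2] ⊗ [2, 2, 0] + [1, 0, 0] ⊗ [1, -2, 1] ⊗ [-2, -4, 2] + [1, 0, 1] ⊗ [1, 1, 1] ⊗ [0, 2, -2] (written with every a and b primitive with positive leading entry and the scale carried by c; CP decompositions are not unique, and this one is verified by expanding entrywise), so rank(T) ≤ 3.
These bounds meet, so rank(T) = 3.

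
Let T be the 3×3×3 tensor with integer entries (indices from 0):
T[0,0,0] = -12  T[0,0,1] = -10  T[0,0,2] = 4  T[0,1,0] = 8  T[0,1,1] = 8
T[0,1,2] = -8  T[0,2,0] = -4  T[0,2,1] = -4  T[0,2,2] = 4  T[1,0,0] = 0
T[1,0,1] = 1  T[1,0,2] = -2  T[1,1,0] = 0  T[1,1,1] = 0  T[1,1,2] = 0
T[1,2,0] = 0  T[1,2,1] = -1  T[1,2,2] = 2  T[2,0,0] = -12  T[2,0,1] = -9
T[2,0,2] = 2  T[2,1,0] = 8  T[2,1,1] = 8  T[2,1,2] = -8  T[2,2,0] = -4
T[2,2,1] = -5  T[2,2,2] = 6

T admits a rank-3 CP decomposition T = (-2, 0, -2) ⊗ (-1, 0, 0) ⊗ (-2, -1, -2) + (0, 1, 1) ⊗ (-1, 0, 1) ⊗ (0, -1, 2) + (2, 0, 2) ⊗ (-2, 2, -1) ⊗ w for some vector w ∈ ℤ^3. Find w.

Subtract the known terms from T to get the rank-1 residual R = (2, 0, 2) ⊗ (-2, 2, -1) ⊗ w, so R[i,j,k] = a[i]·b[j]·w[k]. Pick indices with nonzero a[0]·b[0] = (2)·(-2) = -4. Only the fibre through (0,0,·) is needed: R[0,0,:] = T[0,0,:] − Σₗ aₗ[0]bₗ[0]cₗ = [-12, -10, 4] − (-2)·(-1)·(-2, -1, -2) − (0)·(-1)·(0, -1, 2) = [-8, -8, 8]. Then w[k] = R[0,0,k] / -4 for each k, giving w = [-8, -8, 8] / -4 = (2, 2, -2).

w = (2, 2, -2)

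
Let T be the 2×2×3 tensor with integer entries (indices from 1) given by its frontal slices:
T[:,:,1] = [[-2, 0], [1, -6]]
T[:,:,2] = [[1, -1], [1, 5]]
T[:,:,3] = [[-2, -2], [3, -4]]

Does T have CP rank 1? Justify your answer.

The mode-3 unfolding of T (rows indexed by k, columns by (i,j) = (1,1), (1,2), (2,1), (2,2)) is [[-2, 0, 1, -6], [1, -1, 1, 5], [-2, -2, 3, -4]].
There the 3×3 minor on rows k ∈ {1, 2, 3}, columns (i,j) ∈ {(1,1), (1,2), (2,1)} is det [[-2, 0, 1], [1, -1, 1], [-2, -2, 3]] = -2 ≠ 0, so this unfolding has rank ≥ 3; CP rank is at least every unfolding rank, so rank(T) ≥ 3.
In particular rank(T) ≥ 3 > 1, so T is not rank-1.

No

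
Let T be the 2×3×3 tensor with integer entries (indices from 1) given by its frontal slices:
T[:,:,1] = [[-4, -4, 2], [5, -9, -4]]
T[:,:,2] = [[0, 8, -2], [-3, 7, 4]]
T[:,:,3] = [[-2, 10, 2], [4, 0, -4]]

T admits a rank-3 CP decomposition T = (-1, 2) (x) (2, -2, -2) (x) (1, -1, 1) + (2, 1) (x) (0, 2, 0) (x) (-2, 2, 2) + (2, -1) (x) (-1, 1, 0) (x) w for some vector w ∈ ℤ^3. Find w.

w = (1, 1, 0)

Subtract the known terms from T to get the rank-1 residual R = (2, -1) (x) (-1, 1, 0) (x) w, so R[i,j,k] = a[i]·b[j]·w[k]. Pick indices with nonzero a[1]·b[1] = (2)·(-1) = -2. Only the fibre through (1,1,·) is needed: R[1,1,:] = T[1,1,:] − Σₗ aₗ[1]bₗ[1]cₗ = [-4, 0, -2] − (-1)·(2)·(1, -1, 1) − (2)·(0)·(-2, 2, 2) = [-2, -2, 0]. Then w[k] = R[1,1,k] / -2 for each k, giving w = [-2, -2, 0] / -2 = (1, 1, 0).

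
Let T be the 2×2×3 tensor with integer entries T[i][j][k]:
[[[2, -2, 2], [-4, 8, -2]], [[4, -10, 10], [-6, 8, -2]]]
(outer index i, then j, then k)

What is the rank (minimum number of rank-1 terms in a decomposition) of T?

3

Lower bound: the mode-3 unfolding of T (rows indexed by k, columns by (i,j) = (0,0), (0,1), (1,0), (1,1)) is [[2, -4, 4, -6], [-2, 8, -10, 8], [2, -2, 10, -2]].
There the 3×3 minor on rows k ∈ {0, 1, 2}, columns (i,j) ∈ {(0,0), (0,1), (1,0)} is det [[2, -4, 4], [-2, 8, -10], [2, -2, 10]] = 72 ≠ 0, so this unfolding has rank ≥ 3; CP rank is at least every unfolding rank, so rank(T) ≥ 3. (Flattening ranks never certify an upper bound on CP rank; for that we must actually write T with 3 rank-1 terms.)
Upper bound: T is a sum of 3 rank-1 terms, T = (1, -1) ⊗ (1, 1) ⊗ (0, 2, -2) + (1, 1) ⊗ (0, 1) ⊗ (-2, 2, 4) + (1, 2) ⊗ (1, -1) ⊗ (2, -4, 4) (written with every a and b primitive with positive leading entry and the scale carried by c; CP decompositions are not unique, and this one is verified by expanding entrywise), so rank(T) ≤ 3.
These bounds meet, so rank(T) = 3.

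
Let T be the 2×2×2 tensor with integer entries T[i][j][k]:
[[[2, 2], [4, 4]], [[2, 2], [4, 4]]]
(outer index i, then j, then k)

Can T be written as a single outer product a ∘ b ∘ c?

If T = a ∘ b ∘ c then every fibre of T is a multiple of the corresponding factor, so read the factors off the fibres through the nonzero entry T[0,0,0] = 2.
The mode-1 fibre T[:,0,0] = [2, 2] gives a = (1, 1) (primitive direction); the mode-2 fibre T[0,:,0] = [2, 4] gives b = (1, 2); then c[k] = T[0,0,k] / (a[0]·b[0]) = [2, 2] / 1 = (2, 2).
Expanding (1, 1) ∘ (1, 2) ∘ (2, 2) reproduces all 8 entries of T, so T = (1, 1) ∘ (1, 2) ∘ (2, 2) and rank(T) ≤ 1.
Equivalently every frontal slice T[:,:,k] is c[k] times the rank-1 matrix (1, 1) ∘ (1, 2). So T has rank 1 (it is nonzero).

Yes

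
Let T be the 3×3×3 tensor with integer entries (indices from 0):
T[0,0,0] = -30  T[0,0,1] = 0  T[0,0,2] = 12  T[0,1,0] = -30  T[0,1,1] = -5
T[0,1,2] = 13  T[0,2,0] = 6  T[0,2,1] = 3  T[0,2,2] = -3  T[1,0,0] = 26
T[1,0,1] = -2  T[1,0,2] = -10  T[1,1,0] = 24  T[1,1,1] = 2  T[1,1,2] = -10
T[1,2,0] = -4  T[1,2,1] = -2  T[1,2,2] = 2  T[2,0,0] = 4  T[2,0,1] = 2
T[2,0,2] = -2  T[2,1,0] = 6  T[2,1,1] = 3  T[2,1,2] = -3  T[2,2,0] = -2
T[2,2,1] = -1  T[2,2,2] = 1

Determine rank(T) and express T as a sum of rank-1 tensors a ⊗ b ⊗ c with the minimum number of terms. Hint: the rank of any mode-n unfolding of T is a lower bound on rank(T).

Lower bound: in the mode-1 unfolding of T (rows indexed by i, columns by (j,k)) the 2×2 minor on rows i ∈ {0, 1}, columns (j,k) ∈ {(0,0), (0,1)} is det [[-30, 0], [26, -2]] = 60 ≠ 0, so that unfolding has rank ≥ 2 and hence rank(T) ≥ 2 (CP rank is at least every unfolding rank, though it can be larger).
Upper bound: with S_k = T[:,:,k], the two rank-1 terms a₁b₁ᵀ, a₂b₂ᵀ are the rank-1 members of the pencil x·S₀ + y·S₁.
The 2×2 minor of x·S₀ + y·S₁ on rows {0,1}, columns {0,1} is 60·x² + 10·xy − 10·y² = 10·(3·x − y)(2·x + y), vanishing at (x:y) = (1:3) and (1:-2).
M₁ = S₀ + 3·S₁ = [[-30, -45, 15], [20, 30, -10], [10, 15, -5]] = (-5)·(3, -2, -1)(2, 3, -1)ᵀ and M₂ = S₀ − 2·S₁ = [[-30, -20, 0], [30, 20, 0], [0, 0, 0]] = (-10)·(1, -1, 0)(3, 2, 0)ᵀ, so take a₁ = (3, -2, -1), b₁ = (2, 3, -1), a₂ = (1, -1, 0), b₂ = (3, 2, 0).
Each slice is an integer combination of E₁ = a₁b₁ᵀ and E₂ = a₂b₂ᵀ: S₀ = −2·E₁ − 6·E₂, S₁ = −E₁ + 2·E₂, S₂ = E₁ + 2·E₂; reading off coefficients, c₁ = (-2, -1, 1) and c₂ = (-6, 2, 2).
Hence T = (3, -2, -1) ⊗ (2, 3, -1) ⊗ (-2, -1, 1) + (1, -1, 0) ⊗ (3, 2, 0) ⊗ (-6, 2, 2), so rank(T) ≤ 2.
These bounds meet, so rank(T) = 2.

rank(T) = 2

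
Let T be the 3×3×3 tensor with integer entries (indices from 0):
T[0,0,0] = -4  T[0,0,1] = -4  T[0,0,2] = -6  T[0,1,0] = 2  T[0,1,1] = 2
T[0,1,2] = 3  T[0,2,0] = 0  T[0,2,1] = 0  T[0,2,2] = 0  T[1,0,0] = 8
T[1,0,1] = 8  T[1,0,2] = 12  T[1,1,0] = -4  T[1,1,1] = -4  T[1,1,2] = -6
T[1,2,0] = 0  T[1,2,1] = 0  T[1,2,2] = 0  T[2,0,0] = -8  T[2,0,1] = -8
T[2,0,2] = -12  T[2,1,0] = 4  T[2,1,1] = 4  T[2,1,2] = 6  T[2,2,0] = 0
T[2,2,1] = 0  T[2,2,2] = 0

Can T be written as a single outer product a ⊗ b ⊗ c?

Yes

If T = a ⊗ b ⊗ c then every fibre of T is a multiple of the corresponding factor, so read the factors off the fibres through the nonzero entry T[0,0,0] = -4.
The mode-1 fibre T[:,0,0] = [-4, 8, -8] gives a = [1, -2, 2] (primitive direction); the mode-2 fibre T[0,:,0] = [-4, 2, 0] gives b = [2, -1, 0]; then c[k] = T[0,0,k] / (a[0]·b[0]) = [-4, -4, -6] / 2 = [-2, -2, -3].
Expanding [1, -2, 2] ⊗ [2, -1, 0] ⊗ [-2, -2, -3] reproduces all 27 entries of T, so T = [1, -2, 2] ⊗ [2, -1, 0] ⊗ [-2, -2, -3] and rank(T) ≤ 1.
Equivalently every frontal slice T[:,:,k] is c[k] times the rank-1 matrix [1, -2, 2] ⊗ [2, -1, 0]. So T has rank 1 (it is nonzero).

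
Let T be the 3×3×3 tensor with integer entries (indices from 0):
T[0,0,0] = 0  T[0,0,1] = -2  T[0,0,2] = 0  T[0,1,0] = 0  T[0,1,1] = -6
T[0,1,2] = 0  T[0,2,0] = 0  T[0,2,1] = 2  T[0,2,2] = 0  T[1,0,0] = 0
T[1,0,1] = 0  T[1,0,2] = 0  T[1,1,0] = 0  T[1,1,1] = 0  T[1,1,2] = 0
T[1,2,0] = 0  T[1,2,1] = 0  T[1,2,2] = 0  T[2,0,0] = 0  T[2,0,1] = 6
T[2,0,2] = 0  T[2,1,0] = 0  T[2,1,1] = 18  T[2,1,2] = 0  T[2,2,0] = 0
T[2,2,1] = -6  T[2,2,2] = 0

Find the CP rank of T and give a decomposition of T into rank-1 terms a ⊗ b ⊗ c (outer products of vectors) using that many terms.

Lower bound: T ≠ 0 (e.g. T[0,0,1] = -2), so rank(T) ≥ 1.
Upper bound: the mode-1 fibre T[:,0,1] = [-2, 0, 6] gives a = [1, 0, -3] (primitive direction); the mode-2 fibre T[0,:,1] = [-2, -6, 2] gives b = [1, 3, -1]; then c[k] = T[0,0,k] / (a[0]·b[0]) = [0, -2, 0] / 1 = [0, -2, 0].
Expanding [1, 0, -3] ⊗ [1, 3, -1] ⊗ [0, -2, 0] reproduces all 27 entries of T, so T = [1, 0, -3] ⊗ [1, 3, -1] ⊗ [0, -2, 0] and rank(T) ≤ 1.
These bounds meet, so rank(T) = 1.

rank(T) = 1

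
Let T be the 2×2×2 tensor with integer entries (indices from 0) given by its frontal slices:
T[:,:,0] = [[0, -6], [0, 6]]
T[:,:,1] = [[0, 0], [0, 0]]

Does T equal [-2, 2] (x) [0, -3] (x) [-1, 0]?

Yes

Reconstruct entrywise from the claimed factors. For example, T[1,1,1] = 0 and Σₗ aₗ[1]bₗ[1]cₗ[1] = (2)·(-3)·(0) = 0; checking all 8 entries, every one matches. The claim holds.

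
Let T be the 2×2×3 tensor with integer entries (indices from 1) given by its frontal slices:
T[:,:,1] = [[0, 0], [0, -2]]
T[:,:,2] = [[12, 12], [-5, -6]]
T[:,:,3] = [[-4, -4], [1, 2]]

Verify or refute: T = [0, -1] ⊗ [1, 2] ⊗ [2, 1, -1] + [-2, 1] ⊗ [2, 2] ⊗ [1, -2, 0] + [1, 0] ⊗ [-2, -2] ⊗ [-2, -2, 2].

Reconstruct entrywise from the claimed factors. For example, T[2,2,1] = -2 and Σₗ aₗ[2]bₗ[2]cₗ[1] = (-1)·(2)·(2) + (1)·(2)·(1) + (0)·(-2)·(-2) = -2; checking all 12 entries, every one matches. The claim holds.

Yes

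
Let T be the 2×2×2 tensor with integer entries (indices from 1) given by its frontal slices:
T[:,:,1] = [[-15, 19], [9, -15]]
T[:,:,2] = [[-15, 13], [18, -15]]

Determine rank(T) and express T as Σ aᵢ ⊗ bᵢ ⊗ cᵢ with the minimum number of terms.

rank(T) = 2

Lower bound: the mode-1 unfolding of T (rows indexed by i, columns by (j,k) = (1,1), (1,2), (2,1), (2,2)) is [[-15, -15, 19, 13], [9, 18, -15, -15]].
There the 2×2 minor on rows i ∈ {1, 2}, columns (j,k) ∈ {(1,1), (1,2)} is det [[-15, -15], [9, 18]] = -135 ≠ 0, so this unfolding has rank ≥ 2; CP rank is at least every unfolding rank, so rank(T) ≥ 2. (Unfolding ranks only ever bound the CP rank from below — rank(T) can be strictly larger than all of them — so the matching upper bound has to come from an explicit 2-term decomposition.)
Upper bound — finding two terms. Write S_k = T[:,:,k] for the frontal slices: S₁ = [[-15, 19], [9, -15]], S₂ = [[-15, 13], [18, -15]].
If T = a₁ ⊗ b₁ ⊗ c₁ + a₂ ⊗ b₂ ⊗ c₂ then each S_k = c₁[k]·a₁b₁ᵀ + c₂[k]·a₂b₂ᵀ. S₁ and S₂ are linearly independent, so a₁b₁ᵀ and a₂b₂ᵀ must span the same plane of matrices: they are the rank-1 matrices of the form x·S₁ + y·S₂.
det(x·S₁ + y·S₂) is 54·x² − 9·xy − 9·y² = 9·(2·x − y)(3·x + y), vanishing at (x:y) = (1:2) and (1:-3).
M₁ = S₁ + 2·S₂ = [[-45, 45], [45, -45]] = (-45)·[1, -1][1, -1]ᵀ and M₂ = S₁ − 3·S₂ = [[30, -20], [-45, 30]] = 5·[2, -3][3, -2]ᵀ, so take a₁ = [1, -1], b₁ = [1, -1], a₂ = [2, -3], b₂ = [3, -2].
Each slice is an integer combination of E₁ = a₁b₁ᵀ and E₂ = a₂b₂ᵀ: S₁ = −27·E₁ + 2·E₂, S₂ = −9·E₁ − E₂; reading off coefficients, c₁ = [-27, -9] and c₂ = [2, -1].
Hence T = [1, -1] ⊗ [1, -1] ⊗ [-27, -9] + [2, -3] ⊗ [3, -2] ⊗ [2, -1], so rank(T) ≤ 2.
These bounds meet, so rank(T) = 2.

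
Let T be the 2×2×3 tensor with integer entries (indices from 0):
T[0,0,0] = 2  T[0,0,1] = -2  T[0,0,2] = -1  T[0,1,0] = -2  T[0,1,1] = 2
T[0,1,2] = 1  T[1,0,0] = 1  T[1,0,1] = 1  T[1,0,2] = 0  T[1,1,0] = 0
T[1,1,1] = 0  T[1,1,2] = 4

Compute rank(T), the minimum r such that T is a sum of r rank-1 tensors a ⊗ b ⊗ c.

3

Lower bound: the mode-3 unfolding of T (rows indexed by k, columns by (i,j) = (0,0), (0,1), (1,0), (1,1)) is [[2, -2, 1, 0], [-2, 2, 1, 0], [-1, 1, 0, 4]].
There the 3×3 minor on rows k ∈ {0, 1, 2}, columns (i,j) ∈ {(0,0), (1,0), (1,1)} is det [[2, 1, 0], [-2, 1, 0], [-1, 0, 4]] = 16 ≠ 0, so this unfolding has rank ≥ 3; CP rank is at least every unfolding rank, so rank(T) ≥ 3. (Flattening ranks never certify an upper bound on CP rank; for that we must actually write T with 3 rank-1 terms.)
Upper bound: T is a sum of 3 rank-1 terms, T = [0, 1] ⊗ [1, 0] ⊗ [1, 1, -2] + [0, 1] ⊗ [1, 2] ⊗ [0, 0, 2] + [1, 0] ⊗ [1, -1] ⊗ [2, -2, -1] (one valid choice — decompositions are not unique — normalised so each a, b is primitive with positive first nonzero entry; check it by expanding all entries), so rank(T) ≤ 3.
These bounds meet, so rank(T) = 3.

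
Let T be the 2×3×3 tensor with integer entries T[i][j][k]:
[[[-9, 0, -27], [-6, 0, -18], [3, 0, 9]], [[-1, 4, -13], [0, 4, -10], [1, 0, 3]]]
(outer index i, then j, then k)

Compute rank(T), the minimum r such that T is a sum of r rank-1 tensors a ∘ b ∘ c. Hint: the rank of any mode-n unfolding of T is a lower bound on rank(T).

Lower bound: the mode-3 unfolding of T (rows indexed by k, columns by (i,j) = (0,0), (0,1), (0,2), (1,0), (1,1), (1,2)) is [[-9, -6, 3, -1, 0, 1], [0, 0, 0, 4, 4, 0], [-27, -18, 9, -13, -10, 3]].
There the 2×2 minor on rows k ∈ {0, 1}, columns (i,j) ∈ {(0,0), (1,0)} is det [[-9, -1], [0, 4]] = -36 ≠ 0, so this unfolding has rank ≥ 2; CP rank is at least every unfolding rank, so rank(T) ≥ 2. (This is only a lower bound: in general the CP rank may exceed every unfolding rank, so we still need to exhibit 2 rank-1 terms summing to T.)
Upper bound — finding two terms. Write S_k = T[:,:,k] for the frontal slices: S₀ = [[-9, -6, 3], [-1, 0, 1]], S₁ = [[0, 0, 0], [4, 4, 0]], S₂ = [[-27, -18, 9], [-13, -10, 3]].
If T = a₁ ∘ b₁ ∘ c₁ + a₂ ∘ b₂ ∘ c₂ then each S_k = c₁[k]·a₁b₁ᵀ + c₂[k]·a₂b₂ᵀ. S₀ and S₁ are linearly independent, so a₁b₁ᵀ and a₂b₂ᵀ must span the same plane of matrices: they are the rank-1 matrices of the form x·S₀ + y·S₁.
The 2×2 minor of x·S₀ + y·S₁ on rows {0,1}, columns {0,1} is −6·x² − 12·xy = (-6)·(x + 2·y)(x), vanishing at (x:y) = (2:-1) and (0:1).
M₁ = 2·S₀ − S₁ = [[-18, -12, 6], [-6, -4, 2]] = (-2)·(3, 1)(3, 2, -1)ᵀ and M₂ = S₁ = [[0, 0, 0], [4, 4, 0]] = 4·(0, 1)(1, 1, 0)ᵀ, so take a₁ = (3, 1), b₁ = (3, 2, -1), a₂ = (0, 1), b₂ = (1, 1, 0).
Each slice is an integer combination of E₁ = a₁b₁ᵀ and E₂ = a₂b₂ᵀ: S₀ = −E₁ + 2·E₂, S₁ = 4·E₂, S₂ = −3·E₁ − 4·E₂; reading off coefficients, c₁ = (-1, 0, -3) and c₂ = (2, 4, -4).
Hence T = (3, 1) ∘ (3, 2, -1) ∘ (-1, 0, -3) + (0, 1) ∘ (1, 1, 0) ∘ (2, 4, -4), so rank(T) ≤ 2.
These bounds meet, so rank(T) = 2.
Check entry T[1,0,0] = -1: (1)·(3)·(-1) + (1)·(1)·(2) = -1.

2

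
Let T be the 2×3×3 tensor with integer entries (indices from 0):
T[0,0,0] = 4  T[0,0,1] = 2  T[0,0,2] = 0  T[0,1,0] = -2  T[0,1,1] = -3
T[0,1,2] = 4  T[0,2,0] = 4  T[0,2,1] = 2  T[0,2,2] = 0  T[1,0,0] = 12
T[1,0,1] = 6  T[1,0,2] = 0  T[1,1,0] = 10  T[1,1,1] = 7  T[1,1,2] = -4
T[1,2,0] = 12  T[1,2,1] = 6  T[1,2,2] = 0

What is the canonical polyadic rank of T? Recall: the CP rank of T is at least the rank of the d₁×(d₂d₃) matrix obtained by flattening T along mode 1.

2

Lower bound: the mode-2 unfolding of T (rows indexed by j, columns by (i,k) = (0,0), (0,1), (0,2), (1,0), (1,1), (1,2)) is [[4, 2, 0, 12, 6, 0], [-2, -3, 4, 10, 7, -4], [4, 2, 0, 12, 6, 0]].
There the 2×2 minor on rows j ∈ {0, 1}, columns (i,k) ∈ {(0,0), (0,1)} is det [[4, 2], [-2, -3]] = -8 ≠ 0, so this unfolding has rank ≥ 2; CP rank is at least every unfolding rank, so rank(T) ≥ 2. (Unfolding ranks only ever bound the CP rank from below — rank(T) can be strictly larger than all of them — so the matching upper bound has to come from an explicit 2-term decomposition.)
Upper bound — finding two terms. Write S_k = T[:,:,k] for the frontal slices: S₀ = [[4, -2, 4], [12, 10, 12]], S₁ = [[2, -3, 2], [6, 7, 6]], S₂ = [[0, 4, 0], [0, -4, 0]].
If T = a₁ (x) b₁ (x) c₁ + a₂ (x) b₂ (x) c₂ then each S_k = c₁[k]·a₁b₁ᵀ + c₂[k]·a₂b₂ᵀ. S₀ and S₁ are linearly independent, so a₁b₁ᵀ and a₂b₂ᵀ must span the same plane of matrices: they are the rank-1 matrices of the form x·S₀ + y·S₁.
The 2×2 minor of x·S₀ + y·S₁ on rows {0,1}, columns {0,1} is 64·x² + 96·xy + 32·y² = 32·(x + y)(2·x + y), vanishing at (x:y) = (1:-1) and (1:-2).
M₁ = S₀ − S₁ = [[2, 1, 2], [6, 3, 6]] = [1, 3][2, 1, 2]ᵀ and M₂ = S₀ − 2·S₁ = [[0, 4, 0], [0, -4, 0]] = 4·[1, -1][0, 1, 0]ᵀ, so take a₁ = [1, 3], b₁ = [2, 1, 2], a₂ = [1, -1], b₂ = [0, 1, 0].
Each slice is an integer combination of E₁ = a₁b₁ᵀ and E₂ = a₂b₂ᵀ: S₀ = 2·E₁ − 4·E₂, S₁ = E₁ − 4·E₂, S₂ = 4·E₂; reading off coefficients, c₁ = [2, 1, 0] and c₂ = [-4, -4, 4].
Hence T = [1, 3] (x) [2, 1, 2] (x) [2, 1, 0] + [1, -1] (x) [0, 1, 0] (x) [-4, -4, 4], so rank(T) ≤ 2.
These bounds meet, so rank(T) = 2.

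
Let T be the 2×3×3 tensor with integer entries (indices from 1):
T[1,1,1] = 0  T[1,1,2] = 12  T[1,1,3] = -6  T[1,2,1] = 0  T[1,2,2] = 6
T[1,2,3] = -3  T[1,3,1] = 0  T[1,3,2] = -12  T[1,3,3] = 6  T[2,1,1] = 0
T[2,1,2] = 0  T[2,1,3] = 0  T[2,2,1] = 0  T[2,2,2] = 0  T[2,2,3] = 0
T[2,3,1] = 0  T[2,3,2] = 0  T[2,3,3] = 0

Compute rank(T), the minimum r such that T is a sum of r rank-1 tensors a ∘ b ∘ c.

Lower bound: T ≠ 0 (e.g. T[1,1,2] = 12), so rank(T) ≥ 1.
Upper bound: the mode-1 fibre T[:,1,2] = [12, 0] gives a = [1, 0] (primitive direction); the mode-2 fibre T[1,:,2] = [12, 6, -12] gives b = [2, 1, -2]; then c[k] = T[1,1,k] / (a[1]·b[1]) = [0, 12, -6] / 2 = [0, 6, -3].
Expanding [1, 0] ∘ [2, 1, -2] ∘ [0, 6, -3] reproduces all 18 entries of T, so T = [1, 0] ∘ [2, 1, -2] ∘ [0, 6, -3] and rank(T) ≤ 1.
These bounds meet, so rank(T) = 1.

1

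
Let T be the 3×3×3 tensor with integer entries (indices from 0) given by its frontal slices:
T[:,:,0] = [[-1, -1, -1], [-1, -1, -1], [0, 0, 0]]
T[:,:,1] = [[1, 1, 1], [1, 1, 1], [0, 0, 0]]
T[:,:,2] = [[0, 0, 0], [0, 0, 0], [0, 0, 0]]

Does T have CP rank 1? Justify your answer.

If T = a ⊗ b ⊗ c then every fibre of T is a multiple of the corresponding factor, so read the factors off the fibres through the nonzero entry T[0,0,0] = -1.
The mode-1 fibre T[:,0,0] = [-1, -1, 0] gives a = [1, 1, 0] (primitive direction); the mode-2 fibre T[0,:,0] = [-1, -1, -1] gives b = [1, 1, 1]; then c[k] = T[0,0,k] / (a[0]·b[0]) = [-1, 1, 0] / 1 = [-1, 1, 0].
Expanding [1, 1, 0] ⊗ [1, 1, 1] ⊗ [-1, 1, 0] reproduces all 27 entries of T, so T = [1, 1, 0] ⊗ [1, 1, 1] ⊗ [-1, 1, 0] and rank(T) ≤ 1.
Equivalently every frontal slice T[:,:,k] is c[k] times the rank-1 matrix [1, 1, 0] ⊗ [1, 1, 1]. So T has rank 1 (it is nonzero).

Yes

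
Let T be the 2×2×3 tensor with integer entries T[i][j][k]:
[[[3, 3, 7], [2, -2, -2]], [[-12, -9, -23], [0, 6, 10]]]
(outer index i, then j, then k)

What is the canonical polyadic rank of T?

2

Lower bound: the mode-1 unfolding of T (rows indexed by i, columns by (j,k) = (0,0), (0,1), (0,2), (1,0), (1,1), (1,2)) is [[3, 3, 7, 2, -2, -2], [-12, -9, -23, 0, 6, 10]].
There the 2×2 minor on rows i ∈ {0, 1}, columns (j,k) ∈ {(0,0), (0,1)} is det [[3, 3], [-12, -9]] = 9 ≠ 0, so this unfolding has rank ≥ 2; CP rank is at least every unfolding rank, so rank(T) ≥ 2. (Flattening ranks never certify an upper bound on CP rank; for that we must actually write T with 2 rank-1 terms.)
Upper bound — finding two terms. Write S_k = T[:,:,k] for the frontal slices: S₀ = [[3, 2], [-12, 0]], S₁ = [[3, -2], [-9, 6]], S₂ = [[7, -2], [-23, 10]].
If T = a₁ ⊗ b₁ ⊗ c₁ + a₂ ⊗ b₂ ⊗ c₂ then each S_k = c₁[k]·a₁b₁ᵀ + c₂[k]·a₂b₂ᵀ. S₀ and S₁ are linearly independent, so a₁b₁ᵀ and a₂b₂ᵀ must span the same plane of matrices: they are the rank-1 matrices of the form x·S₀ + y·S₁.
det(x·S₀ + y·S₁) is 24·x² + 12·xy = 12·(2·x + y)(x), vanishing at (x:y) = (1:-2) and (0:1).
M₁ = S₀ − 2·S₁ = [[-3, 6], [6, -12]] = (-3)·(1, -2)(1, -2)ᵀ and M₂ = S₁ = [[3, -2], [-9, 6]] = (1, -3)(3, -2)ᵀ, so take a₁ = (1, -2), b₁ = (1, -2), a₂ = (1, -3), b₂ = (3, -2).
Each slice is an integer combination of E₁ = a₁b₁ᵀ and E₂ = a₂b₂ᵀ: S₀ = −3·E₁ + 2·E₂, S₁ = E₂, S₂ = −2·E₁ + 3·E₂; reading off coefficients, c₁ = (-3, 0, -2) and c₂ = (2, 1, 3).
Hence T = (1, -2) ⊗ (1, -2) ⊗ (-3, 0, -2) + (1, -3) ⊗ (3, -2) ⊗ (2, 1, 3), so rank(T) ≤ 2.
These bounds meet, so rank(T) = 2.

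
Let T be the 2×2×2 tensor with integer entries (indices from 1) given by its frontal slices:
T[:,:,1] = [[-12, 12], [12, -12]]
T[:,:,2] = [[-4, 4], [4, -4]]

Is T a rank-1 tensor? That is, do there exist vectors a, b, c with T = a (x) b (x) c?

If T = a (x) b (x) c then every fibre of T is a multiple of the corresponding factor, so read the factors off the fibres through the nonzero entry T[1,1,1] = -12.
The mode-1 fibre T[:,1,1] = [-12, 12] gives a = (1, -1) (primitive direction); the mode-2 fibre T[1,:,1] = [-12, 12] gives b = (1, -1); then c[k] = T[1,1,k] / (a[1]·b[1]) = [-12, -4] / 1 = (-12, -4).
Expanding (1, -1) (x) (1, -1) (x) (-12, -4) reproduces all 8 entries of T, so T = (1, -1) (x) (1, -1) (x) (-12, -4) and rank(T) ≤ 1.
Equivalently every frontal slice T[:,:,k] is c[k] times the rank-1 matrix (1, -1) (x) (1, -1). So T has rank 1 (it is nonzero).

Yes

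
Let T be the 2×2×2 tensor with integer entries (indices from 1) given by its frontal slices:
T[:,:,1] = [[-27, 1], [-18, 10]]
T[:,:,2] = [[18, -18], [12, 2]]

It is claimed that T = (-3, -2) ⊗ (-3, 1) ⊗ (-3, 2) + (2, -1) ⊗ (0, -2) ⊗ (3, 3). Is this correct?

No

Reconstruct entry (1,2,1) from the claimed factors: Σₗ aₗ[1]bₗ[2]cₗ[1] = (-3)·(1)·(-3) + (2)·(-2)·(3) = -3, but T[1,2,1] = 1. The claim is false.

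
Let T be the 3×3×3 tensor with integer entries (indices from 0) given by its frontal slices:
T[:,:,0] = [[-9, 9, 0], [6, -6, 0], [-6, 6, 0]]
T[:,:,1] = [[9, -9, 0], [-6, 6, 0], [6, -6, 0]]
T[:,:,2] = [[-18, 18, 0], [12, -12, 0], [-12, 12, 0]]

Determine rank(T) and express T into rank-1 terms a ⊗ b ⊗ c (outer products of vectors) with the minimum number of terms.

Lower bound: T ≠ 0 (e.g. T[0,0,0] = -9), so rank(T) ≥ 1.
Upper bound: the mode-1 fibre T[:,0,0] = [-9, 6, -6] gives a = [3, -2, 2] (primitive direction); the mode-2 fibre T[0,:,0] = [-9, 9, 0] gives b = [1, -1, 0]; then c[k] = T[0,0,k] / (a[0]·b[0]) = [-9, 9, -18] / 3 = [-3, 3, -6].
Expanding [3, -2, 2] ⊗ [1, -1, 0] ⊗ [-3, 3, -6] reproduces all 27 entries of T, so T = [3, -2, 2] ⊗ [1, -1, 0] ⊗ [-3, 3, -6] and rank(T) ≤ 1.
These bounds meet, so rank(T) = 1.

rank(T) = 1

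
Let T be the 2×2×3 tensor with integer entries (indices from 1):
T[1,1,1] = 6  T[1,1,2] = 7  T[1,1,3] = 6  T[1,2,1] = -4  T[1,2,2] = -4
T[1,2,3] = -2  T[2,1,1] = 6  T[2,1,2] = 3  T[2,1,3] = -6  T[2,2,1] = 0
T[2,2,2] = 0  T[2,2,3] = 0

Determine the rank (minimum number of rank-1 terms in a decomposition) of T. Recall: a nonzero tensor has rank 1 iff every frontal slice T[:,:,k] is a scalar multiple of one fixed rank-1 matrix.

Lower bound: the mode-2 unfolding of T (rows indexed by j, columns by (i,k) = (1,1), (1,2), (1,3), (2,1), (2,2), (2,3)) is [[6, 7, 6, 6, 3, -6], [-4, -4, -2, 0, 0, 0]].
There the 2×2 minor on rows j ∈ {1, 2}, columns (i,k) ∈ {(1,1), (1,2)} is det [[6, 7], [-4, -4]] = 4 ≠ 0, so this unfolding has rank ≥ 2; CP rank is at least every unfolding rank, so rank(T) ≥ 2. (Unfolding ranks only ever bound the CP rank from below — rank(T) can be strictly larger than all of them — so the matching upper bound has to come from an explicit 2-term decomposition.)
Upper bound — finding two terms. Write S_k = T[:,:,k] for the frontal slices: S₁ = [[6, -4], [6, 0]], S₂ = [[7, -4], [3, 0]], S₃ = [[6, -2], [-6, 0]].
If T = a₁ ⊗ b₁ ⊗ c₁ + a₂ ⊗ b₂ ⊗ c₂ then each S_k = c₁[k]·a₁b₁ᵀ + c₂[k]·a₂b₂ᵀ. S₁ and S₂ are linearly independent, so a₁b₁ᵀ and a₂b₂ᵀ must span the same plane of matrices: they are the rank-1 matrices of the form x·S₁ + y·S₂.
det(x·S₁ + y·S₂) is 24·x² + 36·xy + 12·y² = 12·(x + y)(2·x + y), vanishing at (x:y) = (1:-1) and (1:-2).
M₁ = S₁ − S₂ = [[-1, 0], [3, 0]] = −[1, -3][1, 0]ᵀ and M₂ = S₁ − 2·S₂ = [[-8, 4], [0, 0]] = (-4)·[1, 0][2, -1]ᵀ, so take a₁ = [1, -3], b₁ = [1, 0], a₂ = [1, 0], b₂ = [2, -1].
Each slice is an integer combination of E₁ = a₁b₁ᵀ and E₂ = a₂b₂ᵀ: S₁ = −2·E₁ + 4·E₂, S₂ = −E₁ + 4·E₂, S₃ = 2·E₁ + 2·E₂; reading off coefficients, c₁ = [-2, -1, 2] and c₂ = [4, 4, 2].
Hence T = [1, -3] ⊗ [1, 0] ⊗ [-2, -1, 2] + [1, 0] ⊗ [2, -1] ⊗ [4, 4, 2], so rank(T) ≤ 2.
These bounds meet, so rank(T) = 2.
Check entry T[1,1,3] = 6: (1)·(1)·(2) + (1)·(2)·(2) = 6.

2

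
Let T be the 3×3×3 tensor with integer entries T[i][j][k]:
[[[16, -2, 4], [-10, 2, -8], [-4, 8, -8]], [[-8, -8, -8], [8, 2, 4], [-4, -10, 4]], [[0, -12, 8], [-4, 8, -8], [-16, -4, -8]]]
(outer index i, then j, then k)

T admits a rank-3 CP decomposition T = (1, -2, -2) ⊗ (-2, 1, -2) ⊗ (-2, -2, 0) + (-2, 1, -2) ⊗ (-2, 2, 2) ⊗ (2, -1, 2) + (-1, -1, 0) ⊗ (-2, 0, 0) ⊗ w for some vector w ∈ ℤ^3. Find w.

Subtract the known terms from T to get the rank-1 residual R = (-1, -1, 0) ⊗ (-2, 0, 0) ⊗ w, so R[i,j,k] = a[i]·b[j]·w[k]. Pick indices with nonzero a[0]·b[0] = (-1)·(-2) = 2. Only the fibre through (0,0,·) is needed: R[0,0,:] = T[0,0,:] − Σₗ aₗ[0]bₗ[0]cₗ = [16, -2, 4] − (1)·(-2)·(-2, -2, 0) − (-2)·(-2)·(2, -1, 2) = [4, -2, -4]. Then w[k] = R[0,0,k] / 2 for each k, giving w = [4, -2, -4] / 2 = (2, -1, -2).

w = (2, -1, -2)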